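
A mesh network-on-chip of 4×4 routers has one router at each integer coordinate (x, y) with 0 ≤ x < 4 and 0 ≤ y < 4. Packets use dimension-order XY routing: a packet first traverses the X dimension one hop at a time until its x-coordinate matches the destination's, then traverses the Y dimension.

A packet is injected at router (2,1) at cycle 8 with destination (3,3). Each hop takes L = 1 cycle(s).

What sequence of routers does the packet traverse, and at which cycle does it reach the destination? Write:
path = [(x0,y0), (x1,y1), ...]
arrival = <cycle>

path = [(2,1), (3,1), (3,2), (3,3)]
arrival = 11

hop 0: (2,1) @ cyc 8
hop 1: (3,1) @ cyc 9  [E]
hop 2: (3,2) @ cyc 10  [N]
hop 3: (3,3) @ cyc 11  [N]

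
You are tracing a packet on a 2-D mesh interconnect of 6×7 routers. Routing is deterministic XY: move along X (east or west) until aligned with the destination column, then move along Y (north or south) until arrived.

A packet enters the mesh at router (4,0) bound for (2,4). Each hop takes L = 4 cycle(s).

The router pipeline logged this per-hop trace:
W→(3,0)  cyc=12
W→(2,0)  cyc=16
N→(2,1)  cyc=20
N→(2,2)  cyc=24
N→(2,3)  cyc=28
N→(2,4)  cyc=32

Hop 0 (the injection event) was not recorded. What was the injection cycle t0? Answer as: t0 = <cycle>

At hop 1 the cycle is 12; in general cyc_k = t0 + kL.
So t0 = 12 − 1·4 = 8.

t0 = 8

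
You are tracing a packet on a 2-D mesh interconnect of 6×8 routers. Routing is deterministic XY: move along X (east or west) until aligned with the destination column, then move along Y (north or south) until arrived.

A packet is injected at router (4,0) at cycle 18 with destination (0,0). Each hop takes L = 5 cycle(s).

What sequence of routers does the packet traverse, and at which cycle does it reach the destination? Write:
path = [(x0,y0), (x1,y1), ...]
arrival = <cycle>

hop 0: (4,0) @ cyc 18
hop 1: (3,0) @ cyc 23  [W]
hop 2: (2,0) @ cyc 28  [W]
hop 3: (1,0) @ cyc 33  [W]
hop 4: (0,0) @ cyc 38  [W]

path = [(4,0), (3,0), (2,0), (1,0), (0,0)]
arrival = 38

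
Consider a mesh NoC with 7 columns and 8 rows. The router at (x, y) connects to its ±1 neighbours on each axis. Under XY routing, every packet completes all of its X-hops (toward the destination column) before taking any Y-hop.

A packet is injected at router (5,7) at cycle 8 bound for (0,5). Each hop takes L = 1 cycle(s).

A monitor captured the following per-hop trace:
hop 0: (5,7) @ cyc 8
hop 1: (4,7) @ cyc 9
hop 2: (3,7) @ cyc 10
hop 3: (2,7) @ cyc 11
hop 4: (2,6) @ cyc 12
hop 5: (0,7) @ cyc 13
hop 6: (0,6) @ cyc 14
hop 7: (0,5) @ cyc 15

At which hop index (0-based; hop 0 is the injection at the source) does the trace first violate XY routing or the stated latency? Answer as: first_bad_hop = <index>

hop 1: step (-1,+0), +1 cyc — ok
hop 2: step (-1,+0), +1 cyc — ok
hop 3: step (-1,+0), +1 cyc — ok
hop 4: step (+0,-1), +1 cyc — BAD: Y-move but x=2≠0

first_bad_hop = 4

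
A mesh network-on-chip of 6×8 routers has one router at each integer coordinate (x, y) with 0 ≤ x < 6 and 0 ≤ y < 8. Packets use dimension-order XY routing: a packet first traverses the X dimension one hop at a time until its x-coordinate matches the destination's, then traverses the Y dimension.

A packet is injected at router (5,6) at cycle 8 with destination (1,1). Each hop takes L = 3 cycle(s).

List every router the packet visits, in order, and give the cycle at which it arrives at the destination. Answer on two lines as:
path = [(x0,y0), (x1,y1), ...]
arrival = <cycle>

t=8: at (5,6)
t=11: at (4,6) after W
t=14: at (3,6) after W
t=17: at (2,6) after W
t=20: at (1,6) after W
t=23: at (1,5) after S
t=26: at (1,4) after S
t=29: at (1,3) after S
t=32: at (1,2) after S
t=35: at (1,1) after S

path = [(5,6), (4,6), (3,6), (2,6), (1,6), (1,5), (1,4), (1,3), (1,2), (1,1)]
arrival = 35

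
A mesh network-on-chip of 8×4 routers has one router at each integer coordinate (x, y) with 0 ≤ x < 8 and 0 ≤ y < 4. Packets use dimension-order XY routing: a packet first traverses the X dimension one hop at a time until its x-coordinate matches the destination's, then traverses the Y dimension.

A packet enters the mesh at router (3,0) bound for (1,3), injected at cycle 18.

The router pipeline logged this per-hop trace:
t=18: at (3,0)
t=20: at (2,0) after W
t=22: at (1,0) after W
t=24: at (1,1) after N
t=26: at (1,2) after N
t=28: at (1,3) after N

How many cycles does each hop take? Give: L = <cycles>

L = 2

Between hops 0 and 1 the cycle counter advances 20 − 18 = 2.
Each hop adds L, hence L = 2.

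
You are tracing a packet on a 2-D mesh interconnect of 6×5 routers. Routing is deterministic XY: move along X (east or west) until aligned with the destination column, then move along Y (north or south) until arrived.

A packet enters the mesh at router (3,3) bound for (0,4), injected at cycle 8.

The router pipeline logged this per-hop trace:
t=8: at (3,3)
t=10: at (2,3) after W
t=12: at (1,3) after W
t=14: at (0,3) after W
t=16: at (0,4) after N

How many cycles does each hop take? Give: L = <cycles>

L = 2

Between hops 0 and 1 the cycle counter advances 10 − 8 = 2.
Per-hop latency L = Δcyc = 2.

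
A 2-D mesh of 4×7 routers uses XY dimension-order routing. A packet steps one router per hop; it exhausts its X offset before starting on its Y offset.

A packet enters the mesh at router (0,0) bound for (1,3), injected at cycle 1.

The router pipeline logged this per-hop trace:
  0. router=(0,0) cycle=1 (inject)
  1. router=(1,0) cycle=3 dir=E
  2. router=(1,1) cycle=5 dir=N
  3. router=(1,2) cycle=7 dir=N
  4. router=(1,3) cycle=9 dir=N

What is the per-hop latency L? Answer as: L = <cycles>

L = 2

From hop 0 (1) to hop 1 (3): +2 cycles.
Each hop adds L, hence L = 2.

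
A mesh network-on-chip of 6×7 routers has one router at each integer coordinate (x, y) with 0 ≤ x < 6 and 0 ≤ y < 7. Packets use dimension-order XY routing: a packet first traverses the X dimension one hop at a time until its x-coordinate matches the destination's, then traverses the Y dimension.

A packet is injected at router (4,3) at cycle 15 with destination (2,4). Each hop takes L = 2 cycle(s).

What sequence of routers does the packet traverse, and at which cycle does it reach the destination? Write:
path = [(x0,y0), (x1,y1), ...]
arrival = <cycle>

t=15: at (4,3)
t=17: at (3,3) after W
t=19: at (2,3) after W
t=21: at (2,4) after N

path = [(4,3), (3,3), (2,3), (2,4)]
arrival = 21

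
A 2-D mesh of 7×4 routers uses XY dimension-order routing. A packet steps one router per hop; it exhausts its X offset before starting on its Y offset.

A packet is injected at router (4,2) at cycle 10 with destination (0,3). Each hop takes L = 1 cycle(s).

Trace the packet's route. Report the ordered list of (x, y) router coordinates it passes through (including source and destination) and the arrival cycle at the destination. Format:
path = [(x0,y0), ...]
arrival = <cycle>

src (4,2)  cyc=10
W→(3,2)  cyc=11
W→(2,2)  cyc=12
W→(1,2)  cyc=13
W→(0,2)  cyc=14
N→(0,3)  cyc=15

path = [(4,2), (3,2), (2,2), (1,2), (0,2), (0,3)]
arrival = 15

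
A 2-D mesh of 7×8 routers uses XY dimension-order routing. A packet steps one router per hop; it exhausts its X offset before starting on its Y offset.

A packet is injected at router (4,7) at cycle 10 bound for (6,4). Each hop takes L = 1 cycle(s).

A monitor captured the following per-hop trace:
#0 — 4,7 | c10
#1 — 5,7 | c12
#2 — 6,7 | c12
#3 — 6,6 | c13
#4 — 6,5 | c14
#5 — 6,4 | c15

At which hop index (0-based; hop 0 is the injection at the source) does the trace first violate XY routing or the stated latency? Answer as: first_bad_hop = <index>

first_bad_hop = 1

check 1→ d=(1,0) cyc+2: BAD: Δcyc=2≠L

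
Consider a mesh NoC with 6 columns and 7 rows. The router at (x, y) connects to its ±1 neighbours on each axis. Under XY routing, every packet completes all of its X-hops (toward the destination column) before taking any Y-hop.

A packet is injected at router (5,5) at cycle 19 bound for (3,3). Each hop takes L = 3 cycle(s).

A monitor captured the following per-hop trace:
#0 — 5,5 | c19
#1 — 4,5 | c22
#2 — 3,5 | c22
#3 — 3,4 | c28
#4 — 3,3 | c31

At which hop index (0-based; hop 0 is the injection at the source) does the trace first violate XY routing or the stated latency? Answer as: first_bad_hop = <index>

first_bad_hop = 2

  1: Δx=-1 Δy=+0 Δt=3 [ok]
  2: Δx=-1 Δy=+0 Δt=0 [BAD: Δcyc=0≠L]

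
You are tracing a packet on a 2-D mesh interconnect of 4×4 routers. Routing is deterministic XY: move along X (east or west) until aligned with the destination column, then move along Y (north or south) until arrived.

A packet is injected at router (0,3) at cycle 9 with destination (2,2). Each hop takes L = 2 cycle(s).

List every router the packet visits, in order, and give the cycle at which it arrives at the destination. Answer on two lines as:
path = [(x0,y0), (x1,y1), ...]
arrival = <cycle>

path = [(0,3), (1,3), (2,3), (2,2)]
arrival = 15

  0. router=(0,3) cycle=9 (inject)
  1. router=(1,3) cycle=11 dir=E
  2. router=(2,3) cycle=13 dir=E
  3. router=(2,2) cycle=15 dir=S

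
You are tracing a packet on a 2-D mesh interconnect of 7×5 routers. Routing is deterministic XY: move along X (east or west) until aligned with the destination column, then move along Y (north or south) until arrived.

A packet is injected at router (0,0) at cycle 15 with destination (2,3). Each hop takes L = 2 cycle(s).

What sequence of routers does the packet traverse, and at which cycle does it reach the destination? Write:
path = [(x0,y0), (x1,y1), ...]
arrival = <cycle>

path = [(0,0), (1,0), (2,0), (2,1), (2,2), (2,3)]
arrival = 25

#0 — 0,0 | c15
#1 — 1,0 | c17 | E
#2 — 2,0 | c19 | E
#3 — 2,1 | c21 | N
#4 — 2,2 | c23 | N
#5 — 2,3 | c25 | N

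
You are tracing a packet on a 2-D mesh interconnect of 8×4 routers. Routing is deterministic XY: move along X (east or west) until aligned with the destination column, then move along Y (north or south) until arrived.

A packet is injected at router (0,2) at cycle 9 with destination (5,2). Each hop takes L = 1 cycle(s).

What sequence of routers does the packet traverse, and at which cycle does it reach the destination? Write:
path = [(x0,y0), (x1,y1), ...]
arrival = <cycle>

src (0,2)  cyc=9
E→(1,2)  cyc=10
E→(2,2)  cyc=11
E→(3,2)  cyc=12
E→(4,2)  cyc=13
E→(5,2)  cyc=14

path = [(0,2), (1,2), (2,2), (3,2), (4,2), (5,2)]
arrival = 14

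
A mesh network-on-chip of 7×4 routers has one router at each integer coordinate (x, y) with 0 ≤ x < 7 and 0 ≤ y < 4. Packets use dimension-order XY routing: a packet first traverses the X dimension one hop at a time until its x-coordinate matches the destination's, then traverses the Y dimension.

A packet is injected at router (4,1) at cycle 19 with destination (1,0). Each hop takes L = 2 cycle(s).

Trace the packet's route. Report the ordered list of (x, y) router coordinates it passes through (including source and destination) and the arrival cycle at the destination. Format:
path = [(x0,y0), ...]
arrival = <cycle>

path = [(4,1), (3,1), (2,1), (1,1), (1,0)]
arrival = 27

#0 — 4,1 | c19
#1 — 3,1 | c21 | W
#2 — 2,1 | c23 | W
#3 — 1,1 | c25 | W
#4 — 1,0 | c27 | S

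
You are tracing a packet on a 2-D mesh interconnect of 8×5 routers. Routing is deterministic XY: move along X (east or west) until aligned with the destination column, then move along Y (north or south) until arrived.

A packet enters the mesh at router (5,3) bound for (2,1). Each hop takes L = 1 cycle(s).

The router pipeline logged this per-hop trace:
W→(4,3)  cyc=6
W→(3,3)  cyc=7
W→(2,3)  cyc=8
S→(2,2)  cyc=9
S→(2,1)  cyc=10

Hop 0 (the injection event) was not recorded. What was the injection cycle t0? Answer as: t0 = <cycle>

At hop 1 the cycle is 6; in general cyc_k = t0 + kL.
Subtract one hop: t0 = 6 − 1 = 5.

t0 = 5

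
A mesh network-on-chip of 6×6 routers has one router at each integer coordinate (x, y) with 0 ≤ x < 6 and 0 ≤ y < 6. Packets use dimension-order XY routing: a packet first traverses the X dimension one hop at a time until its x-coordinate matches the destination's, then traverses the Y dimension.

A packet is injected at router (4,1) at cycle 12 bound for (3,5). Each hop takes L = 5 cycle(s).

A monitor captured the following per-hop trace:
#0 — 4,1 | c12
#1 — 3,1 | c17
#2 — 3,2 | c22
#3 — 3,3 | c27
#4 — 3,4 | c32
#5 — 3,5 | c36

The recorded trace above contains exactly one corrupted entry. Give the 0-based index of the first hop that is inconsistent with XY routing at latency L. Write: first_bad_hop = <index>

first_bad_hop = 5

hop 1: step (-1,+0), +5 cyc — ok
hop 2: step (+0,+1), +5 cyc — ok
hop 3: step (+0,+1), +5 cyc — ok
hop 4: step (+0,+1), +5 cyc — ok
hop 5: step (+0,+1), +4 cyc — BAD: Δcyc=4≠L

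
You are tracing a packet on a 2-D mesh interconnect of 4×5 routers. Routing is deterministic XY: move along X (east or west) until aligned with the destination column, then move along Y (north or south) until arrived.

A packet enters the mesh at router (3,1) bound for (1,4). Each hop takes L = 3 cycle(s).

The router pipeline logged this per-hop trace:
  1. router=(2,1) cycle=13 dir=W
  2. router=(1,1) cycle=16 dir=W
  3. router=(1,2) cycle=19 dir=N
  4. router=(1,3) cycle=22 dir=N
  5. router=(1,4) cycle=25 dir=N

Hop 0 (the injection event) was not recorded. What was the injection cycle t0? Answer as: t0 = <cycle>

t0 = 10

Hop 1 reached at cycle 13; hop k is at t0 + k·L.
So t0 = 13 − 1·3 = 10.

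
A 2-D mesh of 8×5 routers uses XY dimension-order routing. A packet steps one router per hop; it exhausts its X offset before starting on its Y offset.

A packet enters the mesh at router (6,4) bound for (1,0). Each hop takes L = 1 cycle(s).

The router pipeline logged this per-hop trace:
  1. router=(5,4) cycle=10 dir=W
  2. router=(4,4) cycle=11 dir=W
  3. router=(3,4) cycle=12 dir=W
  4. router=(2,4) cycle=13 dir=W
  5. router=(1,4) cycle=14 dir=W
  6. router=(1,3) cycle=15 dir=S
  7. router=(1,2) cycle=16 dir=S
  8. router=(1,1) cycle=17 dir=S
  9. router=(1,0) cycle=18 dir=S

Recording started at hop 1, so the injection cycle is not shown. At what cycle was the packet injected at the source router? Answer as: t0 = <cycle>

t0 = 9

Hop 1 reached at cycle 10; hop k is at t0 + k·L.
So t0 = 10 − 1·1 = 9.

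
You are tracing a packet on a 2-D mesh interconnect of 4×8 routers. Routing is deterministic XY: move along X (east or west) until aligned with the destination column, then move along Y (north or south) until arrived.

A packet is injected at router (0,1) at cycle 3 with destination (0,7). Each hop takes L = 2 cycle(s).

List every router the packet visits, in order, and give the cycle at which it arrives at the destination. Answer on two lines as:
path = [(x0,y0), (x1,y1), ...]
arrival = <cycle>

hop 0: (0,1) @ cyc 3
hop 1: (0,2) @ cyc 5  [N]
hop 2: (0,3) @ cyc 7  [N]
hop 3: (0,4) @ cyc 9  [N]
hop 4: (0,5) @ cyc 11  [N]
hop 5: (0,6) @ cyc 13  [N]
hop 6: (0,7) @ cyc 15  [N]

path = [(0,1), (0,2), (0,3), (0,4), (0,5), (0,6), (0,7)]
arrival = 15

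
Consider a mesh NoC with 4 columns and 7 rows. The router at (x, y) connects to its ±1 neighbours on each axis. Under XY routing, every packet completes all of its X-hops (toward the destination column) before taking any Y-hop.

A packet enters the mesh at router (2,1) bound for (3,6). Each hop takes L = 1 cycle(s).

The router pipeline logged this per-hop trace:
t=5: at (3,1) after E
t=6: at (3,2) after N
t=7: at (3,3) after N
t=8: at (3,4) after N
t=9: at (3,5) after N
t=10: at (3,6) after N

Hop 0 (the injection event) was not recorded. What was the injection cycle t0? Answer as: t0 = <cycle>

t0 = 4

The first recorded entry is hop 1 at cycle 5.
Subtract one hop: t0 = 5 − 1 = 4.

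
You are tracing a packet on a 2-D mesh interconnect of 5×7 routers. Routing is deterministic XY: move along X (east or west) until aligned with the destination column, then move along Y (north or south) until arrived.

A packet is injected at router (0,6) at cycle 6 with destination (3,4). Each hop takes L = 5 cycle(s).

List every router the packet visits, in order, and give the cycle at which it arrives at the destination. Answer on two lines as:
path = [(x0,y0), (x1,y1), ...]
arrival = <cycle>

t=6: at (0,6)
t=11: at (1,6) after E
t=16: at (2,6) after E
t=21: at (3,6) after E
t=26: at (3,5) after S
t=31: at (3,4) after S

path = [(0,6), (1,6), (2,6), (3,6), (3,5), (3,4)]
arrival = 31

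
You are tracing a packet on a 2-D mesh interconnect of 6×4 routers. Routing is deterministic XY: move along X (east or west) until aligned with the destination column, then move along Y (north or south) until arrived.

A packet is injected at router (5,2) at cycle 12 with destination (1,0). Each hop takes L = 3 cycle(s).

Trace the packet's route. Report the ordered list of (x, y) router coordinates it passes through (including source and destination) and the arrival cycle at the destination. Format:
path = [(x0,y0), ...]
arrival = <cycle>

hop 0: (5,2) @ cyc 12
hop 1: (4,2) @ cyc 15  [W]
hop 2: (3,2) @ cyc 18  [W]
hop 3: (2,2) @ cyc 21  [W]
hop 4: (1,2) @ cyc 24  [W]
hop 5: (1,1) @ cyc 27  [S]
hop 6: (1,0) @ cyc 30  [S]

path = [(5,2), (4,2), (3,2), (2,2), (1,2), (1,1), (1,0)]
arrival = 30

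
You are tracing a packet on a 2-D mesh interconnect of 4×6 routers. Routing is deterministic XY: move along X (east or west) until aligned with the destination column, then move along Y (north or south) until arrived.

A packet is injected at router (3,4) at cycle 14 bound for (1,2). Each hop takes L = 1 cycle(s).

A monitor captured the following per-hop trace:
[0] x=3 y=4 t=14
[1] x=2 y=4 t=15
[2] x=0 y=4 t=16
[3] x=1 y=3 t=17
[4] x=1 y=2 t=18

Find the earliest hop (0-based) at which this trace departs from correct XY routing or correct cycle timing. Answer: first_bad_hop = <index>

  1: Δx=-1 Δy=+0 Δt=1 [ok]
  2: Δx=-2 Δy=+0 Δt=1 [BAD: non-unit step]

first_bad_hop = 2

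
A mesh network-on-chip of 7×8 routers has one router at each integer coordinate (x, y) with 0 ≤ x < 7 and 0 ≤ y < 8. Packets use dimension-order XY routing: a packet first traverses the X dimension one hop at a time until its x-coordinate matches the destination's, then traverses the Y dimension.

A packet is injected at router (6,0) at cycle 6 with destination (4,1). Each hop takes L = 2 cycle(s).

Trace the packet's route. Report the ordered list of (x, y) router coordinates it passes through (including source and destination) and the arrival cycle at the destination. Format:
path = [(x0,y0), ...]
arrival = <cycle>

t=6: at (6,0)
t=8: at (5,0) after W
t=10: at (4,0) after W
t=12: at (4,1) after N

path = [(6,0), (5,0), (4,0), (4,1)]
arrival = 12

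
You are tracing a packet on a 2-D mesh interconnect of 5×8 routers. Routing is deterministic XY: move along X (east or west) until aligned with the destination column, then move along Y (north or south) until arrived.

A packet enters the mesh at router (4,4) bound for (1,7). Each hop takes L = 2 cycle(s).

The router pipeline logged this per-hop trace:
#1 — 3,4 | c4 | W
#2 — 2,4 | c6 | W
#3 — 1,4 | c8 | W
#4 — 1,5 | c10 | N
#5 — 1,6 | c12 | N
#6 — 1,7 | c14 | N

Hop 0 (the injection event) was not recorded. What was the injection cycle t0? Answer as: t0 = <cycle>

t0 = 2

At hop 1 the cycle is 4; in general cyc_k = t0 + kL.
Subtract one hop: t0 = 4 − 2 = 2.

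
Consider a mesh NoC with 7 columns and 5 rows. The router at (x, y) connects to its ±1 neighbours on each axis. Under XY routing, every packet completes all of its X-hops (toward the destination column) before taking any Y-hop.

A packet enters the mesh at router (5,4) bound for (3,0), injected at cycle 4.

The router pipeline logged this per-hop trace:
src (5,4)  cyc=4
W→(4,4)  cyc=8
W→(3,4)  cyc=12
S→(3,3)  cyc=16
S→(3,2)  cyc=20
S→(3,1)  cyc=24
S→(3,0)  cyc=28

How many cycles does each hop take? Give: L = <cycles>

Δcyc across hop 0→1: 8 − 4 = 4.
Each hop adds L, hence L = 4.

L = 4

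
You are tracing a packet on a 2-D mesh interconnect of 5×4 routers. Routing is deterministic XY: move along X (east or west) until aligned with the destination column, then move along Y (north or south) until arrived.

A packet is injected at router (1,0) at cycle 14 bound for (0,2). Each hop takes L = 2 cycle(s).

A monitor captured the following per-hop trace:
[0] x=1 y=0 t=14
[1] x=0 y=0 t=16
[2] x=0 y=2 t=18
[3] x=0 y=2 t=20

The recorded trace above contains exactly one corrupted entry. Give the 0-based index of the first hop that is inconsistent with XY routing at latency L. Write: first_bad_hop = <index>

[1] (-1,+0) / 2c ⇒ ok
[2] (+0,+2) / 2c ⇒ BAD: non-unit step

first_bad_hop = 2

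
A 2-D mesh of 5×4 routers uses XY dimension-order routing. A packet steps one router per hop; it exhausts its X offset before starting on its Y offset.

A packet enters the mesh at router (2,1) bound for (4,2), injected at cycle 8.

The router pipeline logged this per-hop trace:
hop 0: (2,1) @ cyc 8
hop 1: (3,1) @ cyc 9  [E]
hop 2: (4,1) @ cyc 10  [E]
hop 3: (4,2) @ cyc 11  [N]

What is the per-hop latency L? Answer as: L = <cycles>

From hop 0 (8) to hop 1 (9): +1 cycles.
That increment is L by definition: L = 1.

L = 1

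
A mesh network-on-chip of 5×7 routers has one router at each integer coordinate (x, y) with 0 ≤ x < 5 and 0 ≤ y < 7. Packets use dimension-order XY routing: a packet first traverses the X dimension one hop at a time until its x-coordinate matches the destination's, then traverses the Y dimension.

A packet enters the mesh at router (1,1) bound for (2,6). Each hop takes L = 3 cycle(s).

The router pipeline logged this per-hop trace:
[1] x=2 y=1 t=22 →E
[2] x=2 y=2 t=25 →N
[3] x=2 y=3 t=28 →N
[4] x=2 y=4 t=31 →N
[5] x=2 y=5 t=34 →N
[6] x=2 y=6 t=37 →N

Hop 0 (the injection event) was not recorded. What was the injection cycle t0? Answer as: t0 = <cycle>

t0 = 19

At hop 1 the cycle is 22; in general cyc_k = t0 + kL.
t0 = cyc[1] − L = 22 − 3 = 19.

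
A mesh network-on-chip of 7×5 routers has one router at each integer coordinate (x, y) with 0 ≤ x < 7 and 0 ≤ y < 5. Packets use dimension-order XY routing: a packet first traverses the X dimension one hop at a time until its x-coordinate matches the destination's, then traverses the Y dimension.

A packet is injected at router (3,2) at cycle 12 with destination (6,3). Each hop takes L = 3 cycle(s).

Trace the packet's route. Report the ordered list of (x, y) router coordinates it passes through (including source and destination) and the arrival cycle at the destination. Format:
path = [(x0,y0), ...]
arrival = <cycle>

path = [(3,2), (4,2), (5,2), (6,2), (6,3)]
arrival = 24

#0 — 3,2 | c12
#1 — 4,2 | c15 | E
#2 — 5,2 | c18 | E
#3 — 6,2 | c21 | E
#4 — 6,3 | c24 | N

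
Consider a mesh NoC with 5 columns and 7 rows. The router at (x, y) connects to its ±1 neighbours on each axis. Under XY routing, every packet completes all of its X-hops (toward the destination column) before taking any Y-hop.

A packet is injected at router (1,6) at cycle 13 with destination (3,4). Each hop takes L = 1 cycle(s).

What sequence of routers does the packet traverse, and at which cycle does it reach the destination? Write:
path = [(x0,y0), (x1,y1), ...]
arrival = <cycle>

src (1,6)  cyc=13
E→(2,6)  cyc=14
E→(3,6)  cyc=15
S→(3,5)  cyc=16
S→(3,4)  cyc=17

path = [(1,6), (2,6), (3,6), (3,5), (3,4)]
arrival = 17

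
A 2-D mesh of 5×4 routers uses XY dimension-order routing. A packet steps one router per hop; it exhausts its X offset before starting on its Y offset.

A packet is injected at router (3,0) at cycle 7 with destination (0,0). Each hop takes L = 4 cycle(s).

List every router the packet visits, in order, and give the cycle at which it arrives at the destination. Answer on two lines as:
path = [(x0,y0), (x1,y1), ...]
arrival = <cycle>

path = [(3,0), (2,0), (1,0), (0,0)]
arrival = 19

src (3,0)  cyc=7
W→(2,0)  cyc=11
W→(1,0)  cyc=15
W→(0,0)  cyc=19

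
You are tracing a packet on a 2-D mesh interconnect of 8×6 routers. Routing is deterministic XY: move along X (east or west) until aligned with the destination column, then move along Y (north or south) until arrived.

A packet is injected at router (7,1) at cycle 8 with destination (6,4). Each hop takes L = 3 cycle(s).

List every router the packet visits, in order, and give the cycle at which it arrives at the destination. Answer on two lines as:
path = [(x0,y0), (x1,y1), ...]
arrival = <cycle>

path = [(7,1), (6,1), (6,2), (6,3), (6,4)]
arrival = 20

hop 0: (7,1) @ cyc 8
hop 1: (6,1) @ cyc 11  [W]
hop 2: (6,2) @ cyc 14  [N]
hop 3: (6,3) @ cyc 17  [N]
hop 4: (6,4) @ cyc 20  [N]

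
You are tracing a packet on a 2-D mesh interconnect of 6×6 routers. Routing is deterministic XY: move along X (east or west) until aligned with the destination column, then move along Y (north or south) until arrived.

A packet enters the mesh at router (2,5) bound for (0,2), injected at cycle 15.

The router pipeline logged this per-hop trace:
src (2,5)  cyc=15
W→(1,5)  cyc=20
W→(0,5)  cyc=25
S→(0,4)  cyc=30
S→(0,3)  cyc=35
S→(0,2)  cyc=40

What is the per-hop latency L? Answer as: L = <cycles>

L = 5

Δcyc across hop 0→1: 20 − 15 = 5.
Each hop adds L, hence L = 5.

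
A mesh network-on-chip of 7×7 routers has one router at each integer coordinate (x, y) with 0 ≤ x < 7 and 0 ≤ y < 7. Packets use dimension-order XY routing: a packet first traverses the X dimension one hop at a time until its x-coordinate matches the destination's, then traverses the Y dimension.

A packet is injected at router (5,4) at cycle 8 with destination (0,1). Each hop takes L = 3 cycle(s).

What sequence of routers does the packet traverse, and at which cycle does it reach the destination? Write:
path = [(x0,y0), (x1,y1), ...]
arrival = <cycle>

path = [(5,4), (4,4), (3,4), (2,4), (1,4), (0,4), (0,3), (0,2), (0,1)]
arrival = 32

t=8: at (5,4)
t=11: at (4,4) after W
t=14: at (3,4) after W
t=17: at (2,4) after W
t=20: at (1,4) after W
t=23: at (0,4) after W
t=26: at (0,3) after S
t=29: at (0,2) after S
t=32: at (0,1) after S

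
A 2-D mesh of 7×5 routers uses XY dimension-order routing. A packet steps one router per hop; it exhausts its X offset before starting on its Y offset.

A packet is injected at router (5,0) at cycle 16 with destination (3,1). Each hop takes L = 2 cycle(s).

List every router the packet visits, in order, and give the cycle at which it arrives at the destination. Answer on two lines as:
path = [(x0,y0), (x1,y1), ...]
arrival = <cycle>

path = [(5,0), (4,0), (3,0), (3,1)]
arrival = 22

  0. router=(5,0) cycle=16 (inject)
  1. router=(4,0) cycle=18 dir=W
  2. router=(3,0) cycle=20 dir=W
  3. router=(3,1) cycle=22 dir=N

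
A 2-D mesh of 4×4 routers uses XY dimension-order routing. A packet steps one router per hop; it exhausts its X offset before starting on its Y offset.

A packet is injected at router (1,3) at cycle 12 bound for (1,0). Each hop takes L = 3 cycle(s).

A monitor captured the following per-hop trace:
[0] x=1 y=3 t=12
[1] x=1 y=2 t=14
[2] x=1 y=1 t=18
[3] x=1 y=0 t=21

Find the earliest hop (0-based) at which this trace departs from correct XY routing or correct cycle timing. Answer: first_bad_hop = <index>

hop 1: step (+0,-1), +2 cyc — BAD: Δcyc=2≠L

first_bad_hop = 1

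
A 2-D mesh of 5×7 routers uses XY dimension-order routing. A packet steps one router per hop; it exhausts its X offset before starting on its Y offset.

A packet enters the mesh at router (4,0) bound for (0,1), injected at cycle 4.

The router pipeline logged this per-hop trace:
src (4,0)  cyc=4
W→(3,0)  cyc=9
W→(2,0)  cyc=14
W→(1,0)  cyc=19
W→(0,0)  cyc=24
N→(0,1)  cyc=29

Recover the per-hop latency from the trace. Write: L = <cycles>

L = 5

Δcyc across hop 0→1: 9 − 4 = 5.
Per-hop latency L = Δcyc = 5.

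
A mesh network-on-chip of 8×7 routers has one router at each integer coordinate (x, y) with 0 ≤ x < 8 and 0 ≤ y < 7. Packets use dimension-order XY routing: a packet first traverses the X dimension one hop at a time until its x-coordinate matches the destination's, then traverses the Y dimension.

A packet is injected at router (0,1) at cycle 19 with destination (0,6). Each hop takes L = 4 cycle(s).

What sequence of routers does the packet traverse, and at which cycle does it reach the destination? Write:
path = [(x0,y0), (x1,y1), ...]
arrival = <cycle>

path = [(0,1), (0,2), (0,3), (0,4), (0,5), (0,6)]
arrival = 39

src (0,1)  cyc=19
N→(0,2)  cyc=23
N→(0,3)  cyc=27
N→(0,4)  cyc=31
N→(0,5)  cyc=35
N→(0,6)  cyc=39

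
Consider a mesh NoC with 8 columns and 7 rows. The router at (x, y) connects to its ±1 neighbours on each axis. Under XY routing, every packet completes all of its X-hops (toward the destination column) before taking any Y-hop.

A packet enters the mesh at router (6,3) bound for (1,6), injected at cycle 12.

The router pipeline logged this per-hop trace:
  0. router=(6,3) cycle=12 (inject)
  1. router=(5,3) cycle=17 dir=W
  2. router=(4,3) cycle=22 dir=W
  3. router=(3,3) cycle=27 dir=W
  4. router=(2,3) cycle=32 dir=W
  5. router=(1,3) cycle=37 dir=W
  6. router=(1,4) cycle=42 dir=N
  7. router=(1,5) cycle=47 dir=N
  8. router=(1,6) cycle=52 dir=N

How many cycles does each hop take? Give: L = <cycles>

Between hops 0 and 1 the cycle counter advances 17 − 12 = 5.
Per-hop latency L = Δcyc = 5.

L = 5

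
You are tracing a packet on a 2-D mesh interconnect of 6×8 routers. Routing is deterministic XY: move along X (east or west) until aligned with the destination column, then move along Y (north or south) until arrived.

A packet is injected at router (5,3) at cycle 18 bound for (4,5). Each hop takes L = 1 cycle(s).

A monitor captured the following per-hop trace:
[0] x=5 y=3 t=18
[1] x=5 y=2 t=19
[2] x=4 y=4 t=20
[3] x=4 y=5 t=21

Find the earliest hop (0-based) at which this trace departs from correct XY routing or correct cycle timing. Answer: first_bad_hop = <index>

first_bad_hop = 1

[1] (+0,-1) / 1c ⇒ BAD: Y-move but x=5≠4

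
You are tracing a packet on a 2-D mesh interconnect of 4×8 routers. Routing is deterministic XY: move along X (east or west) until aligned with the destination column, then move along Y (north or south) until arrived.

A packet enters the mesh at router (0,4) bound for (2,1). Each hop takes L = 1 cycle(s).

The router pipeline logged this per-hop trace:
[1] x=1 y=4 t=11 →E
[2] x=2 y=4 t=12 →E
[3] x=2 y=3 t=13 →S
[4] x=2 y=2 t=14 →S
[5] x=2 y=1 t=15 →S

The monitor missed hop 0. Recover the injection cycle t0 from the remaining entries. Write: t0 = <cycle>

t0 = 10

At hop 1 the cycle is 11; in general cyc_k = t0 + kL.
So t0 = 11 − 1·1 = 10.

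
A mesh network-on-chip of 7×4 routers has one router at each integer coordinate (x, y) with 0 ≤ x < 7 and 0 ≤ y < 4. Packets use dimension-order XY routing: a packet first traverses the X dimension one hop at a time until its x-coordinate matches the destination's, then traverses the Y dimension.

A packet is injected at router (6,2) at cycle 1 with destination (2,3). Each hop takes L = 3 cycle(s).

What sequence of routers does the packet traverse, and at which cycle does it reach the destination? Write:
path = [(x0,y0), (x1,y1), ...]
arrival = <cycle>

path = [(6,2), (5,2), (4,2), (3,2), (2,2), (2,3)]
arrival = 16

t=1: at (6,2)
t=4: at (5,2) after W
t=7: at (4,2) after W
t=10: at (3,2) after W
t=13: at (2,2) after W
t=16: at (2,3) after N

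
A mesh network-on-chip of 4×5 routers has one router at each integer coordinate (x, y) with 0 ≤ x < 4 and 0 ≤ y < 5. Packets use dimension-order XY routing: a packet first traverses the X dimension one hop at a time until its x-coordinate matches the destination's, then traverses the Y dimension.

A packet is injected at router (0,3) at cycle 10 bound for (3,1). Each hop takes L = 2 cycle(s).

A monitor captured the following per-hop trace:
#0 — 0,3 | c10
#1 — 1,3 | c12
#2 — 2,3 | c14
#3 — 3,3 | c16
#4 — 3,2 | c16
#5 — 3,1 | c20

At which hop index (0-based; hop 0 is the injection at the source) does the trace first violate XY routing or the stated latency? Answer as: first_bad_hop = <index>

first_bad_hop = 4

hop 1: step (+1,+0), +2 cyc — ok
hop 2: step (+1,+0), +2 cyc — ok
hop 3: step (+1,+0), +2 cyc — ok
hop 4: step (+0,-1), +0 cyc — BAD: Δcyc=0≠L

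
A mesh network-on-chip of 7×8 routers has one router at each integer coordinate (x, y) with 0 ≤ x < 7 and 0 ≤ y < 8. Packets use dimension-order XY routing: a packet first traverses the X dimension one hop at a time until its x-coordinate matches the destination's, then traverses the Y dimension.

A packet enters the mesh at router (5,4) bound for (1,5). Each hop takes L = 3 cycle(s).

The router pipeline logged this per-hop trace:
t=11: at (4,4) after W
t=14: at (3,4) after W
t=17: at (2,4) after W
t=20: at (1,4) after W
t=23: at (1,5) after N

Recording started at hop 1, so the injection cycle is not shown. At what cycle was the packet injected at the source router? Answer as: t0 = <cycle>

cyc[1] = 11 and cyc[k] = t0 + k·L for every k.
t0 = cyc[1] − L = 11 − 3 = 8.

t0 = 8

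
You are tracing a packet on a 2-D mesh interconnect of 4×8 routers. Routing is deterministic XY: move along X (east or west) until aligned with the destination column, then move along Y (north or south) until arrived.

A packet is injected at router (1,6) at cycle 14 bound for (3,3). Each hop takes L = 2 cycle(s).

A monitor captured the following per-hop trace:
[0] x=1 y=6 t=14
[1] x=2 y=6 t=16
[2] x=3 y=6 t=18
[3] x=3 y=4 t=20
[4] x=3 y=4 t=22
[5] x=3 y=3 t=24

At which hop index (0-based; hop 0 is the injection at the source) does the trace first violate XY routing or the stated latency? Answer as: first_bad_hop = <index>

hop 1: step (+1,+0), +2 cyc — ok
hop 2: step (+1,+0), +2 cyc — ok
hop 3: step (+0,-2), +2 cyc — BAD: non-unit step

first_bad_hop = 3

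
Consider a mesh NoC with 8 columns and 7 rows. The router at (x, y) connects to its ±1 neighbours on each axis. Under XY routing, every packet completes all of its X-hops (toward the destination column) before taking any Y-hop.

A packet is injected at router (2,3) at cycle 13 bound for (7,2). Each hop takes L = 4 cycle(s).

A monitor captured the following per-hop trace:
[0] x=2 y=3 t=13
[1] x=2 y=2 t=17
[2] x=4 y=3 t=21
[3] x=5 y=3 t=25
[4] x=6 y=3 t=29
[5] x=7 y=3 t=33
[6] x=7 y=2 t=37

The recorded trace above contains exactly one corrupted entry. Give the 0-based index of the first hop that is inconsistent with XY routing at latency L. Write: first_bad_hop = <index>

hop 1: step (+0,-1), +4 cyc — BAD: Y-move but x=2≠7

first_bad_hop = 1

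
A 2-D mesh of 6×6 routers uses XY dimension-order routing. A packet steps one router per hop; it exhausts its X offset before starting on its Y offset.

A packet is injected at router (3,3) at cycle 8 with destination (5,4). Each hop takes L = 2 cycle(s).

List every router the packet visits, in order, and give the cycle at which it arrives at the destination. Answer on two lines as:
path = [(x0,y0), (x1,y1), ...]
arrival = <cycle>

[0] x=3 y=3 t=8
[1] x=4 y=3 t=10 →E
[2] x=5 y=3 t=12 →E
[3] x=5 y=4 t=14 →N

path = [(3,3), (4,3), (5,3), (5,4)]
arrival = 14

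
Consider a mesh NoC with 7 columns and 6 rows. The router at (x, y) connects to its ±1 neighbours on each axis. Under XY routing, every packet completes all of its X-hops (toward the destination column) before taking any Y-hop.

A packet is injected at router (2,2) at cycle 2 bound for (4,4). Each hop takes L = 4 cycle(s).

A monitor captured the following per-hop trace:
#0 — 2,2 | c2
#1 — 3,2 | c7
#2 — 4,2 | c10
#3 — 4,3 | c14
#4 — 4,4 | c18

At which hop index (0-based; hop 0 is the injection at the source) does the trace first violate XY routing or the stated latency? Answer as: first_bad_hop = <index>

check 1→ d=(1,0) cyc+5: BAD: Δcyc=5≠L

first_bad_hop = 1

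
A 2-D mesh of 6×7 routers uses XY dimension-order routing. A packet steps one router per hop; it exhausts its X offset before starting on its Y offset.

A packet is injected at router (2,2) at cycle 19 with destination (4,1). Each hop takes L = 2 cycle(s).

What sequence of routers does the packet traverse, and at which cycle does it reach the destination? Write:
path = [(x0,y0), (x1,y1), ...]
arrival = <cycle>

path = [(2,2), (3,2), (4,2), (4,1)]
arrival = 25

#0 — 2,2 | c19
#1 — 3,2 | c21 | E
#2 — 4,2 | c23 | E
#3 — 4,1 | c25 | S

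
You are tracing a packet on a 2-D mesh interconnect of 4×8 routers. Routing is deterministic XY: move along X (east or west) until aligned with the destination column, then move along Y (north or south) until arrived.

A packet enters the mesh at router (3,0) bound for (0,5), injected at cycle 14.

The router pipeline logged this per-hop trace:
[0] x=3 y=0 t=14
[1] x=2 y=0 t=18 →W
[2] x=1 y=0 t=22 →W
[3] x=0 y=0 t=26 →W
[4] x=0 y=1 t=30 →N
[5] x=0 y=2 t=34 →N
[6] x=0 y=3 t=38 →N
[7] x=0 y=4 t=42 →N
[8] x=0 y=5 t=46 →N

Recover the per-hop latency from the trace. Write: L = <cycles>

L = 4

Δcyc across hop 0→1: 18 − 14 = 4.
Per-hop latency L = Δcyc = 4.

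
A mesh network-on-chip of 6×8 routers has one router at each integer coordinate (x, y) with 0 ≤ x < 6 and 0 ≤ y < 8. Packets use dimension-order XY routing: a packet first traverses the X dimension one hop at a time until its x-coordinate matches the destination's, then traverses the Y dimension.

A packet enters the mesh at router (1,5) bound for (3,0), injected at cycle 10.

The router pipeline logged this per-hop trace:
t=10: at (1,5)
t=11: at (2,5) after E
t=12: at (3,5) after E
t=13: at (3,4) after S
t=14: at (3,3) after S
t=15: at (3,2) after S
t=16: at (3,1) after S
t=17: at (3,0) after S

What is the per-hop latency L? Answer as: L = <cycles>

cyc[1] − cyc[0] = 11 − 10 = 1.
That increment is L by definition: L = 1.

L = 1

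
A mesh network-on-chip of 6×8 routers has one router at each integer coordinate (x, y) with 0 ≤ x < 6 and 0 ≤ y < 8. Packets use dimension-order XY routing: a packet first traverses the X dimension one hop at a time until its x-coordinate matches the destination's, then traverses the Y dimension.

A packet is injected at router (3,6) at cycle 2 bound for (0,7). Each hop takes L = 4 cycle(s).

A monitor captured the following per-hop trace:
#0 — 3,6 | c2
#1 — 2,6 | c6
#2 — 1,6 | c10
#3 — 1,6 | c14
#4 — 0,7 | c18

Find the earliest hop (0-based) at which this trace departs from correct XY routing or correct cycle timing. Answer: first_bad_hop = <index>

  1: Δx=-1 Δy=+0 Δt=4 [ok]
  2: Δx=-1 Δy=+0 Δt=4 [ok]
  3: Δx=+0 Δy=+0 Δt=4 [BAD: non-unit step]

first_bad_hop = 3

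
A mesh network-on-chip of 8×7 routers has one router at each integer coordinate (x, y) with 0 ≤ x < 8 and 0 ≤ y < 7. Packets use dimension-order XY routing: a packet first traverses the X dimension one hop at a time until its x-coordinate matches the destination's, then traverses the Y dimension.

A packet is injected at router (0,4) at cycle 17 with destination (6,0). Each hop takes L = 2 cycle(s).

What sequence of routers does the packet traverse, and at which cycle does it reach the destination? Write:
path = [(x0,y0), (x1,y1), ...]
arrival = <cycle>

path = [(0,4), (1,4), (2,4), (3,4), (4,4), (5,4), (6,4), (6,3), (6,2), (6,1), (6,0)]
arrival = 37

hop 0: (0,4) @ cyc 17
hop 1: (1,4) @ cyc 19  [E]
hop 2: (2,4) @ cyc 21  [E]
hop 3: (3,4) @ cyc 23  [E]
hop 4: (4,4) @ cyc 25  [E]
hop 5: (5,4) @ cyc 27  [E]
hop 6: (6,4) @ cyc 29  [E]
hop 7: (6,3) @ cyc 31  [S]
hop 8: (6,2) @ cyc 33  [S]
hop 9: (6,1) @ cyc 35  [S]
hop 10: (6,0) @ cyc 37  [S]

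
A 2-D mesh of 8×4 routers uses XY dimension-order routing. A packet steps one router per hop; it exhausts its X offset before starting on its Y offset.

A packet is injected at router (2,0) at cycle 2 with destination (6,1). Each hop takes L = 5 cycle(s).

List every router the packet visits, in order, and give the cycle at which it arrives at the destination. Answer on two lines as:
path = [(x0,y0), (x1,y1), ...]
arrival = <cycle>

#0 — 2,0 | c2
#1 — 3,0 | c7 | E
#2 — 4,0 | c12 | E
#3 — 5,0 | c17 | E
#4 — 6,0 | c22 | E
#5 — 6,1 | c27 | N

path = [(2,0), (3,0), (4,0), (5,0), (6,0), (6,1)]
arrival = 27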